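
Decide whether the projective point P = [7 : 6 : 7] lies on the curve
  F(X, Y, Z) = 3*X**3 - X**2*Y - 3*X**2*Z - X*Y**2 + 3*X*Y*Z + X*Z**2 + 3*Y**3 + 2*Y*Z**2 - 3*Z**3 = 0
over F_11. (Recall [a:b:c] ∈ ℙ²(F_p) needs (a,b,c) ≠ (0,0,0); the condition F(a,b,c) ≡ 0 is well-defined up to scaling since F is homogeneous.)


F(7,6,7) ≡ 6 (mod 11); P is NOT on the curve.

Evaluate F(7, 6, 7) term-by-term (mod 11).
  3*X**3 ↦ 3·343·1·1 = 1029
  -X**2*Y ↦ -1·49·6·1 = -294
  -3*X**2*Z ↦ -3·49·1·7 = -1029
  -X*Y**2 ↦ -1·7·36·1 = -252
  3*X*Y*Z ↦ 3·7·6·7 = 882
  X*Z**2 ↦ 1·7·1·49 = 343
  3*Y**3 ↦ 3·1·216·1 = 648
  2*Y*Z**2 ↦ 2·1·6·49 = 588
  -3*Z**3 ↦ -3·1·1·343 = -1029
Sum: F(7, 6, 7) = (1029) + (-294) + (-1029) + (-252) + (882) + (343) + (648) + (588) + (-1029) = 886.
Reducing mod 11: 886 ≡ 6 (mod 11).
Since F(a, b, c) ≡ 6 ≠ 0 (mod 11), P does NOT lie on the curve.


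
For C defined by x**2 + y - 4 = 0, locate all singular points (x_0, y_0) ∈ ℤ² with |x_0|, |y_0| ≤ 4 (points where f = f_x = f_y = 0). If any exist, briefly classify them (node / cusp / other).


No singular points in the scanned grid; C is smooth there.

Compute partial derivatives:
  f_x = 2*x.
  f_y = 1.
f_y = 1 is a nonzero constant, so f_y never vanishes: no point (x, y) can satisfy f = f_x = f_y = 0. In particular no (x, y) ∈ {−4, ..., 4}² is singular; the curve is smooth.


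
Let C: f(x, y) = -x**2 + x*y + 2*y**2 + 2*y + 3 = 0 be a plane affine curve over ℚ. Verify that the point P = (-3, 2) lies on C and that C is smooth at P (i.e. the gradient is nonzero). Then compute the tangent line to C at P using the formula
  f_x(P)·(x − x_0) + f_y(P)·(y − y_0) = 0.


Tangent line at P: 8*x + 7*y + 10 = 0.

Step 1: f(-3, 2) = 0, so P lies on C.
Step 2: partial derivatives
  f_x(x, y) = -2*x + y, f_y(x, y) = x + 4*y + 2.
  f_x(P) = 8, f_y(P) = 7 (gradient nonzero, so P is smooth).
Step 3: tangent line at P: 8·(x − -3) + 7·(y − 2) = 0.
Expanding: 8*x + 7*y + 10 = 0.


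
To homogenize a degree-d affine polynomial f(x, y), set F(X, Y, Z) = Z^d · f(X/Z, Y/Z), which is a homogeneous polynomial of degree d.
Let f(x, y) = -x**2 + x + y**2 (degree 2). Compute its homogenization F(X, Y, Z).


F(X, Y, Z) = -X**2 + X*Z + Y**2

deg(f) = 2.
Substitute x = X/Z, y = Y/Z into f, then multiply by Z^2.
  monomial -1·x^2·y^0 ↦ -1·X^2·Y^0·Z^0.
  monomial 1·x^1·y^0 ↦ 1·X^1·Y^0·Z^1.
  monomial 1·x^0·y^2 ↦ 1·X^0·Y^2·Z^0.
Collecting: F(X, Y, Z) = -X**2 + X*Z + Y**2.


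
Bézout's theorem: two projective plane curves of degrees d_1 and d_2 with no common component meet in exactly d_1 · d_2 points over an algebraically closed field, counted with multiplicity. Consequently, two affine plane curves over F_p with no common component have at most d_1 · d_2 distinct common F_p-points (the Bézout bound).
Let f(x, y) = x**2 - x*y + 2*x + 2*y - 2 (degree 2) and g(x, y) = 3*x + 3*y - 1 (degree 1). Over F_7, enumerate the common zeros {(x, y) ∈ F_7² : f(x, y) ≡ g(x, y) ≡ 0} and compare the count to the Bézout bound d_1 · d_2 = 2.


Common zeros: ∅; count = 0; Bézout bound = 2.

deg(f) = 2, deg(g) = 1, so Bézout bound = 2.
Scan x ∈ F_7. For each x, list the y ∈ F_7 with f(x, y) ≡ 0 and those with g(x, y) ≡ 0 (mod 7); the common zeros in that column are the intersection.
  x = 0: f ≡ 0 at y ∈ {1}; g ≡ 0 at y ∈ {5}; common: ∅.
  x = 1: f ≡ 0 at y ∈ {6}; g ≡ 0 at y ∈ {4}; common: ∅.
  x = 2: f ≡ 0 at y ∈ ∅; g ≡ 0 at y ∈ {3}; common: ∅.
  x = 3: f ≡ 0 at y ∈ {6}; g ≡ 0 at y ∈ {2}; common: ∅.
  x = 4: f ≡ 0 at y ∈ {4}; g ≡ 0 at y ∈ {1}; common: ∅.
  x = 5: f ≡ 0 at y ∈ {4}; g ≡ 0 at y ∈ {0}; common: ∅.
  x = 6: f ≡ 0 at y ∈ {1}; g ≡ 0 at y ∈ {6}; common: ∅.
Collecting: common zeros = ∅, so the count is 0.
Comparison with the Bézout bound: 0 ≤ 2 = deg(f)·deg(g), as expected for curves with no common component (the affine F_7-count falls short of the bound because intersections may lie at infinity, over extension fields, or carry multiplicity).


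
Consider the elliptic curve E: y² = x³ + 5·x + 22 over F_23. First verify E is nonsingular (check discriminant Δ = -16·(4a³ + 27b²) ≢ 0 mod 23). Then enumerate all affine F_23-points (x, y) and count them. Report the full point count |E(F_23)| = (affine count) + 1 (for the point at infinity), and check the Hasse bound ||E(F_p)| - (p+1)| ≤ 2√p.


Affine points = {(3, 8), (3, 15), (7, 3), (7, 20), (12, 4), (12, 19), (16, 9), (16, 14), (17, 11), (17, 12), (20, 7), (20, 16), (21, 2), (21, 21), (22, 4), (22, 19)}; affine count = 16; |E(F_23)| = 17.

Discriminant check: Δ ∝ 4a³ + 27b² = 4·5³ + 27·22² = 4·125 + 27·484 ≡ 21 (mod 23). Nonzero ⇒ E is nonsingular.
For each x ∈ F_23, compute rhs = x³ + 5·x + 22 mod 23, then count y ∈ F_23 with y² ≡ rhs.
  x = 0: rhs = 22, matching y values: none (0 points).
  x = 1: rhs = 5, matching y values: none (0 points).
  x = 2: rhs = 17, matching y values: none (0 points).
  x = 3: rhs = 18, matching y values: 8, 15 (2 points).
  x = 4: rhs = 14, matching y values: none (0 points).
  x = 5: rhs = 11, matching y values: none (0 points).
  x = 6: rhs = 15, matching y values: none (0 points).
  x = 7: rhs = 9, matching y values: 3, 20 (2 points).
  x = 8: rhs = 22, matching y values: none (0 points).
  x = 9: rhs = 14, matching y values: none (0 points).
  x = 10: rhs = 14, matching y values: none (0 points).
  x = 11: rhs = 5, matching y values: none (0 points).
  x = 12: rhs = 16, matching y values: 4, 19 (2 points).
  x = 13: rhs = 7, matching y values: none (0 points).
  x = 14: rhs = 7, matching y values: none (0 points).
  x = 15: rhs = 22, matching y values: none (0 points).
  x = 16: rhs = 12, matching y values: 9, 14 (2 points).
  x = 17: rhs = 6, matching y values: 11, 12 (2 points).
  x = 18: rhs = 10, matching y values: none (0 points).
  x = 19: rhs = 7, matching y values: none (0 points).
  x = 20: rhs = 3, matching y values: 7, 16 (2 points).
  x = 21: rhs = 4, matching y values: 2, 21 (2 points).
  x = 22: rhs = 16, matching y values: 4, 19 (2 points).
Total affine count: 16.
Full point count |E(F_23)| = 16 + 1 = 17.
Hasse bound: |17 − (23+1)| = |-7| = 7 ≤ 2√23 ≈ 9.5917 ✓.


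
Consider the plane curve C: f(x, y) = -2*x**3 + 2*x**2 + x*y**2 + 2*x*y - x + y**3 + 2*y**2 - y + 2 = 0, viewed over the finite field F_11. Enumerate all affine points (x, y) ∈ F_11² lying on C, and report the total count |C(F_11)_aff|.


Affine F_11-points: {(0, 3), (2, 1), (2, 2), (2, 4), (5, 6), (6, 8), (8, 0)}; count = 7.

For each of the 121 pairs (x, y) ∈ F_11², evaluate f(x, y) mod 11. Record the zeros.
  x = 0: [0↦2, 1↦4, 2↦5, 3↦0, 4↦6, 5↦7, 6↦9, 7↦7, 8↦7, 9↦4, 10↦4]  zeros at y ∈ {3}
  x = 1: [0↦1, 1↦6, 2↦1, 3↦3, 4↦7, 5↦8, 6↦1, 7↦3, 8↦9, 9↦3, 10↦2]  zeros at y ∈ ∅
  x = 2: [0↦3, 1↦0, 2↦0, 3↦9, 4↦0, 5↦1, 6↦7, 7↦2, 8↦3, 9↦5, 10↦3]  zeros at y ∈ {1, 2, 4}
  x = 3: [0↦7, 1↦7, 2↦1, 3↦6, 4↦6, 5↦7, 6↦4, 7↦3, 8↦10, 9↦9, 10↦6]  zeros at y ∈ ∅
  x = 4: [0↦1, 1↦4, 2↦3, 3↦4, 4↦2, 5↦3, 6↦2, 7↦5, 8↦7, 9↦3, 10↦10]  zeros at y ∈ ∅
  x = 5: [0↦6, 1↦1, 2↦5, 3↦2, 4↦9, 5↦10, 6↦0, 7↦7, 8↦4, 9↦8, 10↦3]  zeros at y ∈ {6}
  x = 6: [0↦10, 1↦8, 2↦6, 3↦10, 4↦4, 5↦5, 6↦8, 7↦8, 8↦0, 9↦1, 10↦6]  zeros at y ∈ {8}
  x = 7: [0↦1, 1↦2, 2↦5, 3↦5, 4↦8, 5↦9, 6↦3, 7↦7, 8↦5, 9↦3, 10↦7]  zeros at y ∈ ∅
  x = 8: [0↦0, 1↦4, 2↦1, 3↦8, 4↦9, 5↦10, 6↦6, 7↦3, 8↦7, 9↦2, 10↦5]  zeros at y ∈ {0}
  x = 9: [0↦6, 1↦2, 2↦4, 3↦7, 4↦6, 5↦7, 6↦5, 7↦6, 8↦5, 9↦8, 10↦10]  zeros at y ∈ ∅
  x = 10: [0↦7, 1↦6, 2↦2, 3↦1, 4↦9, 5↦10, 6↦10, 7↦4, 8↦9, 9↦9, 10↦10]  zeros at y ∈ ∅
Collecting zeros: affine points = {(0, 3), (2, 1), (2, 2), (2, 4), (5, 6), (6, 8), (8, 0)}.
Total count |C(F_11)_aff| = 7.


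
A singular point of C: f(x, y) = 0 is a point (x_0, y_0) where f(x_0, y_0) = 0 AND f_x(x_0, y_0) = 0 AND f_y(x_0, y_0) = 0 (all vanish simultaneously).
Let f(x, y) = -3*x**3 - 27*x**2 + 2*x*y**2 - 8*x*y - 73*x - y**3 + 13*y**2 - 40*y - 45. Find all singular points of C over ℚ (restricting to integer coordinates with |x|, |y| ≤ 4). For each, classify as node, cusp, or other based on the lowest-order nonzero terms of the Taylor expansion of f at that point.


Singular points: {(-3, 2)}; classification: cusp.

Compute partial derivatives:
  f_x = -9*x**2 - 54*x + 2*y**2 - 8*y - 73.
  f_y = 4*x*y - 8*x - 3*y**2 + 26*y - 40.
Scan x_0 ∈ {−4, ..., 4}. For each x_0, f_y(x_0, y) is a polynomial in y; find its integer roots y ∈ {−4, ..., 4}, then test f_x and f at those candidates.
  x = -4: f_y(-4, y) = -3*y**2 + 10*y - 8; vanishes at y ∈ {2}. (-4, 2): f_x = -9 ≠ 0.
  x = -3: f_y(-3, y) = -3*y**2 + 14*y - 16; vanishes at y ∈ {2}. (-3, 2): f_x = 0, f = 0 — SINGULAR.
  x = -2: f_y(-2, y) = -3*y**2 + 18*y - 24; vanishes at y ∈ {2, 4}. (-2, 2): f_x = -9 ≠ 0; (-2, 4): f_x = -1 ≠ 0.
  x = -1: f_y(-1, y) = -3*y**2 + 22*y - 32; vanishes at y ∈ {2}. (-1, 2): f_x = -36 ≠ 0.
  x = 0: f_y(0, y) = -3*y**2 + 26*y - 40; vanishes at y ∈ {2}. (0, 2): f_x = -81 ≠ 0.
  x = 1: f_y(1, y) = -3*y**2 + 30*y - 48; vanishes at y ∈ {2}. (1, 2): f_x = -144 ≠ 0.
  x = 2: f_y(2, y) = -3*y**2 + 34*y - 56; vanishes at y ∈ {2}. (2, 2): f_x = -225 ≠ 0.
  x = 3: f_y(3, y) = -3*y**2 + 38*y - 64; vanishes at y ∈ {2}. (3, 2): f_x = -324 ≠ 0.
  x = 4: f_y(4, y) = -3*y**2 + 42*y - 72; vanishes at y ∈ {2}. (4, 2): f_x = -441 ≠ 0.
Only singular point on the grid: (-3, 2).
Classify: substitute x = -3 + u, y = 2 + v and expand: f = -3*u**3 + 2*u*v**2 - v**3 + v**2.
No constant or linear terms (consistent with a singular point). Quadratic part: v**2. Cubic part: -3*u**3 + 2*u*v**2 - v**3.
The quadratic part v**2 is a perfect square, so there is a single (double) tangent line v = 0, i.e. y = 2. Restricting the cubic part to that line (v = 0) leaves -3*u**3 ≠ 0, so f is not divisible by v and the branch is v² ≈ 3*u**3 to lowest order — this is a cusp.
Classification: cusp.


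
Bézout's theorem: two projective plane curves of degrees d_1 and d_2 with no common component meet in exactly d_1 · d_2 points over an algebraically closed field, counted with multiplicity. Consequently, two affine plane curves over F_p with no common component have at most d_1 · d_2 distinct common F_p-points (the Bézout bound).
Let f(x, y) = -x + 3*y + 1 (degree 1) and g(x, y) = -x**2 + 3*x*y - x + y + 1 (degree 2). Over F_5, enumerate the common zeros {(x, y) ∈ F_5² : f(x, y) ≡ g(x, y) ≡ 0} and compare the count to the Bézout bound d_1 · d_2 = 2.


Common zeros: ∅; count = 0; Bézout bound = 2.

deg(f) = 1, deg(g) = 2, so Bézout bound = 2.
Scan x ∈ F_5. For each x, list the y ∈ F_5 with f(x, y) ≡ 0 and those with g(x, y) ≡ 0 (mod 5); the common zeros in that column are the intersection.
  x = 0: f ≡ 0 at y ∈ {3}; g ≡ 0 at y ∈ {4}; common: ∅.
  x = 1: f ≡ 0 at y ∈ {0}; g ≡ 0 at y ∈ {4}; common: ∅.
  x = 2: f ≡ 0 at y ∈ {2}; g ≡ 0 at y ∈ {0}; common: ∅.
  x = 3: f ≡ 0 at y ∈ {4}; g ≡ 0 at y ∈ ∅; common: ∅.
  x = 4: f ≡ 0 at y ∈ {1}; g ≡ 0 at y ∈ {3}; common: ∅.
Collecting: common zeros = ∅, so the count is 0.
Comparison with the Bézout bound: 0 ≤ 2 = deg(f)·deg(g), as expected for curves with no common component (the affine F_5-count falls short of the bound because intersections may lie at infinity, over extension fields, or carry multiplicity).


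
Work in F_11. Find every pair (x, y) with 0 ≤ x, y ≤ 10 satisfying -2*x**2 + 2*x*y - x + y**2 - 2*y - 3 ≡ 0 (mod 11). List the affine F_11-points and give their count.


Affine F_11-points: {(0, 3), (0, 10), (2, 4), (2, 5), (4, 6), (4, 10), (7, 4), (7, 6), (8, 3), (8, 5)}; count = 10.

For each of the 121 pairs (x, y) ∈ F_11², evaluate f(x, y) mod 11. Record the zeros.
  x = 0: [0↦8, 1↦7, 2↦8, 3↦0, 4↦5, 5↦1, 6↦10, 7↦10, 8↦1, 9↦5, 10↦0]  zeros at y ∈ {3, 10}
  x = 1: [0↦5, 1↦6, 2↦9, 3↦3, 4↦10, 5↦8, 6↦8, 7↦10, 8↦3, 9↦9, 10↦6]  zeros at y ∈ ∅
  x = 2: [0↦9, 1↦1, 2↦6, 3↦2, 4↦0, 5↦0, 6↦2, 7↦6, 8↦1, 9↦9, 10↦8]  zeros at y ∈ {4, 5}
  x = 3: [0↦9, 1↦3, 2↦10, 3↦8, 4↦8, 5↦10, 6↦3, 7↦9, 8↦6, 9↦5, 10↦6]  zeros at y ∈ ∅
  x = 4: [0↦5, 1↦1, 2↦10, 3↦10, 4↦1, 5↦5, 6↦0, 7↦8, 8↦7, 9↦8, 10↦0]  zeros at y ∈ {6, 10}
  x = 5: [0↦8, 1↦6, 2↦6, 3↦8, 4↦1, 5↦7, 6↦4, 7↦3, 8↦4, 9↦7, 10↦1]  zeros at y ∈ ∅
  x = 6: [0↦7, 1↦7, 2↦9, 3↦2, 4↦8, 5↦5, 6↦4, 7↦5, 8↦8, 9↦2, 10↦9]  zeros at y ∈ ∅
  x = 7: [0↦2, 1↦4, 2↦8, 3↦3, 4↦0, 5↦10, 6↦0, 7↦3, 8↦8, 9↦4, 10↦2]  zeros at y ∈ {4, 6}
  x = 8: [0↦4, 1↦8, 2↦3, 3↦0, 4↦10, 5↦0, 6↦3, 7↦8, 8↦4, 9↦2, 10↦2]  zeros at y ∈ {3, 5}
  x = 9: [0↦2, 1↦8, 2↦5, 3↦4, 4↦5, 5↦8, 6↦2, 7↦9, 8↦7, 9↦7, 10↦9]  zeros at y ∈ ∅
  x = 10: [0↦7, 1↦4, 2↦3, 3↦4, 4↦7, 5↦1, 6↦8, 7↦6, 8↦6, 9↦8, 10↦1]  zeros at y ∈ ∅
Collecting zeros: affine points = {(0, 3), (0, 10), (2, 4), (2, 5), (4, 6), (4, 10), (7, 4), (7, 6), (8, 3), (8, 5)}.
Total count |C(F_11)_aff| = 10.


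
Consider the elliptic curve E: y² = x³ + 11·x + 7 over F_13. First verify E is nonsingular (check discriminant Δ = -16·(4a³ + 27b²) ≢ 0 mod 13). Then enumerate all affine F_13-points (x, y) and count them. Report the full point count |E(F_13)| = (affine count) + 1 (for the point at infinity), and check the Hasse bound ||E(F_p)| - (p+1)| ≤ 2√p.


Affine points = {(6, 4), (6, 9), (8, 3), (8, 10), (9, 4), (9, 9), (10, 5), (10, 8), (11, 4), (11, 9)}; affine count = 10; |E(F_13)| = 11.

Discriminant check: Δ ∝ 4a³ + 27b² = 4·11³ + 27·7² = 4·1331 + 27·49 ≡ 4 (mod 13). Nonzero ⇒ E is nonsingular.
For each x ∈ F_13, compute rhs = x³ + 11·x + 7 mod 13, then count y ∈ F_13 with y² ≡ rhs.
  x = 0: rhs = 7, matching y values: none (0 points).
  x = 1: rhs = 6, matching y values: none (0 points).
  x = 2: rhs = 11, matching y values: none (0 points).
  x = 3: rhs = 2, matching y values: none (0 points).
  x = 4: rhs = 11, matching y values: none (0 points).
  x = 5: rhs = 5, matching y values: none (0 points).
  x = 6: rhs = 3, matching y values: 4, 9 (2 points).
  x = 7: rhs = 11, matching y values: none (0 points).
  x = 8: rhs = 9, matching y values: 3, 10 (2 points).
  x = 9: rhs = 3, matching y values: 4, 9 (2 points).
  x = 10: rhs = 12, matching y values: 5, 8 (2 points).
  x = 11: rhs = 3, matching y values: 4, 9 (2 points).
  x = 12: rhs = 8, matching y values: none (0 points).
Total affine count: 10.
Full point count |E(F_13)| = 10 + 1 = 11.
Hasse bound: |11 − (13+1)| = |-3| = 3 ≤ 2√13 ≈ 7.2111 ✓.


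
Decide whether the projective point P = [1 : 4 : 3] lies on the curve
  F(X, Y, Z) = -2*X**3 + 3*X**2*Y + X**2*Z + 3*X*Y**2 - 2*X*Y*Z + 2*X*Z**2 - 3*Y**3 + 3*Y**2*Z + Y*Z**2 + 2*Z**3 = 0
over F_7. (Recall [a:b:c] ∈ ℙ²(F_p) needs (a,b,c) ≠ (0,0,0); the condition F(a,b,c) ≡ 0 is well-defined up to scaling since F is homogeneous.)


F(1,4,3) ≡ 6 (mod 7); P is NOT on the curve.

Evaluate F(1, 4, 3) term-by-term (mod 7).
  -2*X**3 ↦ -2·1·1·1 = -2
  3*X**2*Y ↦ 3·1·4·1 = 12
  X**2*Z ↦ 1·1·1·3 = 3
  3*X*Y**2 ↦ 3·1·16·1 = 48
  -2*X*Y*Z ↦ -2·1·4·3 = -24
  2*X*Z**2 ↦ 2·1·1·9 = 18
  -3*Y**3 ↦ -3·1·64·1 = -192
  3*Y**2*Z ↦ 3·1·16·3 = 144
  Y*Z**2 ↦ 1·1·4·9 = 36
  2*Z**3 ↦ 2·1·1·27 = 54
Sum: F(1, 4, 3) = (-2) + (12) + (3) + (48) + (-24) + (18) + (-192) + (144) + (36) + (54) = 97.
Reducing mod 7: 97 ≡ 6 (mod 7).
Since F(a, b, c) ≡ 6 ≠ 0 (mod 7), P does NOT lie on the curve.


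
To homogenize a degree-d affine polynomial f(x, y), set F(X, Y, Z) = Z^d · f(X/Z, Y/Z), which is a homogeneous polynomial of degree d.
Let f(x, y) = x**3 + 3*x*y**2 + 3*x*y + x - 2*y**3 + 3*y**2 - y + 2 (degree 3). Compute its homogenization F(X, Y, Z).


F(X, Y, Z) = X**3 + 3*X*Y**2 + 3*X*Y*Z + X*Z**2 - 2*Y**3 + 3*Y**2*Z - Y*Z**2 + 2*Z**3

deg(f) = 3.
Substitute x = X/Z, y = Y/Z into f, then multiply by Z^3.
  monomial 1·x^3·y^0 ↦ 1·X^3·Y^0·Z^0.
  monomial 3·x^1·y^2 ↦ 3·X^1·Y^2·Z^0.
  monomial 3·x^1·y^1 ↦ 3·X^1·Y^1·Z^1.
  monomial 1·x^1·y^0 ↦ 1·X^1·Y^0·Z^2.
  monomial -2·x^0·y^3 ↦ -2·X^0·Y^3·Z^0.
  monomial 3·x^0·y^2 ↦ 3·X^0·Y^2·Z^1.
  monomial -1·x^0·y^1 ↦ -1·X^0·Y^1·Z^2.
  monomial 2·x^0·y^0 ↦ 2·X^0·Y^0·Z^3.
Collecting: F(X, Y, Z) = X**3 + 3*X*Y**2 + 3*X*Y*Z + X*Z**2 - 2*Y**3 + 3*Y**2*Z - Y*Z**2 + 2*Z**3.


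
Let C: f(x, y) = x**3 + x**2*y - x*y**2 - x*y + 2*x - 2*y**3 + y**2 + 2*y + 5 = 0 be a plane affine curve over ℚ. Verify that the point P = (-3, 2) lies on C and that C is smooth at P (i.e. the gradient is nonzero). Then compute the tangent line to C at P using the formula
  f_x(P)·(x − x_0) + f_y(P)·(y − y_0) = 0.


Tangent line at P: 11*x + 6*y + 21 = 0.

Step 1: f(-3, 2) = 0, so P lies on C.
Step 2: partial derivatives
  f_x(x, y) = 3*x**2 + 2*x*y - y**2 - y + 2, f_y(x, y) = x**2 - 2*x*y - x - 6*y**2 + 2*y + 2.
  f_x(P) = 11, f_y(P) = 6 (gradient nonzero, so P is smooth).
Step 3: tangent line at P: 11·(x − -3) + 6·(y − 2) = 0.
Expanding: 11*x + 6*y + 21 = 0.


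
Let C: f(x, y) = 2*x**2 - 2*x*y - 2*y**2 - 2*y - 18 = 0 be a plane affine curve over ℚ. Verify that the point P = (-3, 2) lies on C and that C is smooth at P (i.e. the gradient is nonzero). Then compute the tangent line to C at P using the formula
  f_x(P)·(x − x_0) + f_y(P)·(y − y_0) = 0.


Tangent line at P: -16*x - 4*y - 40 = 0.

Step 1: f(-3, 2) = 0, so P lies on C.
Step 2: partial derivatives
  f_x(x, y) = 4*x - 2*y, f_y(x, y) = -2*x - 4*y - 2.
  f_x(P) = -16, f_y(P) = -4 (gradient nonzero, so P is smooth).
Step 3: tangent line at P: -16·(x − -3) + -4·(y − 2) = 0.
Expanding: -16*x - 4*y - 40 = 0.


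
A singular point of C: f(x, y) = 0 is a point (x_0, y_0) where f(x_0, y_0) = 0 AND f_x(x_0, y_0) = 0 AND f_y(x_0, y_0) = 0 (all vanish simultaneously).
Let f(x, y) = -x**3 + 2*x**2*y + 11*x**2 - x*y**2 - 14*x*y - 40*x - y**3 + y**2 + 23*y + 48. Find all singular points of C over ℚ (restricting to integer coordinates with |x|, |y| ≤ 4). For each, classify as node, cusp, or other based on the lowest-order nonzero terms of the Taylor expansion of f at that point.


Singular points: {(3, -1)}; classification: cusp.

Compute partial derivatives:
  f_x = -3*x**2 + 4*x*y + 22*x - y**2 - 14*y - 40.
  f_y = 2*x**2 - 2*x*y - 14*x - 3*y**2 + 2*y + 23.
Scan x_0 ∈ {−4, ..., 4}. For each x_0, f_y(x_0, y) is a polynomial in y; find its integer roots y ∈ {−4, ..., 4}, then test f_x and f at those candidates.
  x = -4: f_y(-4, y) = -3*y**2 + 10*y + 111; no integer root y with |y| ≤ 4.
  x = -3: f_y(-3, y) = -3*y**2 + 8*y + 83; no integer root y with |y| ≤ 4.
  x = -2: f_y(-2, y) = -3*y**2 + 6*y + 59; no integer root y with |y| ≤ 4.
  x = -1: f_y(-1, y) = -3*y**2 + 4*y + 39; vanishes at y ∈ {-3}. (-1, -3): f_x = -20 ≠ 0.
  x = 0: f_y(0, y) = -3*y**2 + 2*y + 23; no integer root y with |y| ≤ 4.
  x = 1: f_y(1, y) = 11 - 3*y**2; no integer root y with |y| ≤ 4.
  x = 2: f_y(2, y) = -3*y**2 - 2*y + 3; no integer root y with |y| ≤ 4.
  x = 3: f_y(3, y) = -3*y**2 - 4*y - 1; vanishes at y ∈ {-1}. (3, -1): f_x = 0, f = 0 — SINGULAR.
  x = 4: f_y(4, y) = -3*y**2 - 6*y - 1; no integer root y with |y| ≤ 4.
Only singular point on the grid: (3, -1).
Classify: substitute x = 3 + u, y = -1 + v and expand: f = -u**3 + 2*u**2*v - u*v**2 - v**3 + v**2.
No constant or linear terms (consistent with a singular point). Quadratic part: v**2. Cubic part: -u**3 + 2*u**2*v - u*v**2 - v**3.
The quadratic part v**2 is a perfect square, so there is a single (double) tangent line v = 0, i.e. y = -1. Restricting the cubic part to that line (v = 0) leaves -u**3 ≠ 0, so f is not divisible by v and the branch is v² ≈ u**3 to lowest order — this is a cusp.
Classification: cusp.


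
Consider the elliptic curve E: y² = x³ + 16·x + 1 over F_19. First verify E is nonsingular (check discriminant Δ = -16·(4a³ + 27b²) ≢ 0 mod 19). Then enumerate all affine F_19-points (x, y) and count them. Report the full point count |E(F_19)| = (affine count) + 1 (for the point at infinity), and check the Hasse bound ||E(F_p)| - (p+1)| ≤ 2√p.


Affine points = {(0, 1), (0, 18), (3, 0), (5, 4), (5, 15), (6, 3), (6, 16), (7, 0), (9, 0), (11, 8), (11, 11), (14, 9), (14, 10), (15, 5), (15, 14)}; affine count = 15; |E(F_19)| = 16.

Discriminant check: Δ ∝ 4a³ + 27b² = 4·16³ + 27·1² = 4·4096 + 27·1 ≡ 14 (mod 19). Nonzero ⇒ E is nonsingular.
For each x ∈ F_19, compute rhs = x³ + 16·x + 1 mod 19, then count y ∈ F_19 with y² ≡ rhs.
  x = 0: rhs = 1, matching y values: 1, 18 (2 points).
  x = 1: rhs = 18, matching y values: none (0 points).
  x = 2: rhs = 3, matching y values: none (0 points).
  x = 3: rhs = 0, matching y values: 0 (1 points).
  x = 4: rhs = 15, matching y values: none (0 points).
  x = 5: rhs = 16, matching y values: 4, 15 (2 points).
  x = 6: rhs = 9, matching y values: 3, 16 (2 points).
  x = 7: rhs = 0, matching y values: 0 (1 points).
  x = 8: rhs = 14, matching y values: none (0 points).
  x = 9: rhs = 0, matching y values: 0 (1 points).
  x = 10: rhs = 2, matching y values: none (0 points).
  x = 11: rhs = 7, matching y values: 8, 11 (2 points).
  x = 12: rhs = 2, matching y values: none (0 points).
  x = 13: rhs = 12, matching y values: none (0 points).
  x = 14: rhs = 5, matching y values: 9, 10 (2 points).
  x = 15: rhs = 6, matching y values: 5, 14 (2 points).
  x = 16: rhs = 2, matching y values: none (0 points).
  x = 17: rhs = 18, matching y values: none (0 points).
  x = 18: rhs = 3, matching y values: none (0 points).
Total affine count: 15.
Full point count |E(F_19)| = 15 + 1 = 16.
Hasse bound: |16 − (19+1)| = |-4| = 4 ≤ 2√19 ≈ 8.7178 ✓.


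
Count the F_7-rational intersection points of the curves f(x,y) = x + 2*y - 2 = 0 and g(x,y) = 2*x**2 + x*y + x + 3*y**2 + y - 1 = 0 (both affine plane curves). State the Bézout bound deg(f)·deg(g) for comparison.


Common zeros: ∅; count = 0; Bézout bound = 2.

deg(f) = 1, deg(g) = 2, so Bézout bound = 2.
Scan x ∈ F_7. For each x, list the y ∈ F_7 with f(x, y) ≡ 0 and those with g(x, y) ≡ 0 (mod 7); the common zeros in that column are the intersection.
  x = 0: f ≡ 0 at y ∈ {1}; g ≡ 0 at y ∈ ∅; common: ∅.
  x = 1: f ≡ 0 at y ∈ {4}; g ≡ 0 at y ∈ {1, 3}; common: ∅.
  x = 2: f ≡ 0 at y ∈ {0}; g ≡ 0 at y ∈ ∅; common: ∅.
  x = 3: f ≡ 0 at y ∈ {3}; g ≡ 0 at y ∈ {4}; common: ∅.
  x = 4: f ≡ 0 at y ∈ {6}; g ≡ 0 at y ∈ {0, 3}; common: ∅.
  x = 5: f ≡ 0 at y ∈ {2}; g ≡ 0 at y ∈ {1, 4}; common: ∅.
  x = 6: f ≡ 0 at y ∈ {5}; g ≡ 0 at y ∈ {0}; common: ∅.
Collecting: common zeros = ∅, so the count is 0.
Comparison with the Bézout bound: 0 ≤ 2 = deg(f)·deg(g), as expected for curves with no common component (the affine F_7-count falls short of the bound because intersections may lie at infinity, over extension fields, or carry multiplicity).


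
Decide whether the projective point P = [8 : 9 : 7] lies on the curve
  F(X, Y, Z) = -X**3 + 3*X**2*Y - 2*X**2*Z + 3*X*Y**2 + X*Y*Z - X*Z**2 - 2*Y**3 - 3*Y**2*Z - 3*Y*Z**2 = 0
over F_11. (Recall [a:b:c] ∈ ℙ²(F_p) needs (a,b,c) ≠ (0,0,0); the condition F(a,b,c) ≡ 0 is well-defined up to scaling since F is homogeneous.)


F(8,9,7) ≡ 6 (mod 11); P is NOT on the curve.

Evaluate F(8, 9, 7) term-by-term (mod 11).
  -X**3 ↦ -1·512·1·1 = -512
  3*X**2*Y ↦ 3·64·9·1 = 1728
  -2*X**2*Z ↦ -2·64·1·7 = -896
  3*X*Y**2 ↦ 3·8·81·1 = 1944
  X*Y*Z ↦ 1·8·9·7 = 504
  -X*Z**2 ↦ -1·8·1·49 = -392
  -2*Y**3 ↦ -2·1·729·1 = -1458
  -3*Y**2*Z ↦ -3·1·81·7 = -1701
  -3*Y*Z**2 ↦ -3·1·9·49 = -1323
Sum: F(8, 9, 7) = (-512) + (1728) + (-896) + (1944) + (504) + (-392) + (-1458) + (-1701) + (-1323) = -2106.
Reducing mod 11: -2106 ≡ 6 (mod 11).
Since F(a, b, c) ≡ 6 ≠ 0 (mod 11), P does NOT lie on the curve.


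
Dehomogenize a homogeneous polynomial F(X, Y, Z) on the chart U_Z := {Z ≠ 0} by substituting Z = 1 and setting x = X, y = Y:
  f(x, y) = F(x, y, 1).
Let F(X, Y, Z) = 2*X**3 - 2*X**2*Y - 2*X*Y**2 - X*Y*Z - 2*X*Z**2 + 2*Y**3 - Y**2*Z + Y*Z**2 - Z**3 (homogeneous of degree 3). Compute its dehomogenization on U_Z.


f(x, y) = 2*x**3 - 2*x**2*y - 2*x*y**2 - x*y - 2*x + 2*y**3 - y**2 + y - 1

On U_Z we set Z = 1. Each monomial c·X^i·Y^j·Z^k in F becomes c·x^i·y^j·1^k = c·x^i·y^j.
Substituting Z = 1: F(X, Y, 1) = 2*x**3 - 2*x**2*y - 2*x*y**2 - x*y - 2*x + 2*y**3 - y**2 + y - 1.
Note: deg(f) ≤ deg(F) = 3; strict inequality happens when F is divisible by Z (lost terms).


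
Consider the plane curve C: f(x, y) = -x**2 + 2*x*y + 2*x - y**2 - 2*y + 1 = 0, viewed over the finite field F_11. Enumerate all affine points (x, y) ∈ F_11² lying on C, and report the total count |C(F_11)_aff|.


Affine F_11-points: ∅; count = 0.

For each of the 121 pairs (x, y) ∈ F_11², evaluate f(x, y) mod 11. Record the zeros.
  x = 0: [0↦1, 1↦9, 2↦4, 3↦8, 4↦10, 5↦10, 6↦8, 7↦4, 8↦9, 9↦1, 10↦2]  zeros at y ∈ ∅
  x = 1: [0↦2, 1↦1, 2↦9, 3↦4, 4↦8, 5↦10, 6↦10, 7↦8, 8↦4, 9↦9, 10↦1]  zeros at y ∈ ∅
  x = 2: [0↦1, 1↦2, 2↦1, 3↦9, 4↦4, 5↦8, 6↦10, 7↦10, 8↦8, 9↦4, 10↦9]  zeros at y ∈ ∅
  x = 3: [0↦9, 1↦1, 2↦2, 3↦1, 4↦9, 5↦4, 6↦8, 7↦10, 8↦10, 9↦8, 10↦4]  zeros at y ∈ ∅
  x = 4: [0↦4, 1↦9, 2↦1, 3↦2, 4↦1, 5↦9, 6↦4, 7↦8, 8↦10, 9↦10, 10↦8]  zeros at y ∈ ∅
  x = 5: [0↦8, 1↦4, 2↦9, 3↦1, 4↦2, 5↦1, 6↦9, 7↦4, 8↦8, 9↦10, 10↦10]  zeros at y ∈ ∅
  x = 6: [0↦10, 1↦8, 2↦4, 3↦9, 4↦1, 5↦2, 6↦1, 7↦9, 8↦4, 9↦8, 10↦10]  zeros at y ∈ ∅
  x = 7: [0↦10, 1↦10, 2↦8, 3↦4, 4↦9, 5↦1, 6↦2, 7↦1, 8↦9, 9↦4, 10↦8]  zeros at y ∈ ∅
  x = 8: [0↦8, 1↦10, 2↦10, 3↦8, 4↦4, 5↦9, 6↦1, 7↦2, 8↦1, 9↦9, 10↦4]  zeros at y ∈ ∅
  x = 9: [0↦4, 1↦8, 2↦10, 3↦10, 4↦8, 5↦4, 6↦9, 7↦1, 8↦2, 9↦1, 10↦9]  zeros at y ∈ ∅
  x = 10: [0↦9, 1↦4, 2↦8, 3↦10, 4↦10, 5↦8, 6↦4, 7↦9, 8↦1, 9↦2, 10↦1]  zeros at y ∈ ∅
Collecting zeros: affine points = ∅.
Total count |C(F_11)_aff| = 0.


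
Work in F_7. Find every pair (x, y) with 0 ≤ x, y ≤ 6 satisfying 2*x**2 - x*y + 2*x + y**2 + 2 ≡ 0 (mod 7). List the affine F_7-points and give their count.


Affine F_7-points: {(2, 0), (2, 2), (4, 0), (4, 4), (5, 2), (5, 3), (6, 3)}; count = 7.

For each of the 49 pairs (x, y) ∈ F_7², evaluate f(x, y) mod 7. Record the zeros.
  x = 0: [0↦2, 1↦3, 2↦6, 3↦4, 4↦4, 5↦6, 6↦3]  zeros at y ∈ ∅
  x = 1: [0↦6, 1↦6, 2↦1, 3↦5, 4↦4, 5↦5, 6↦1]  zeros at y ∈ ∅
  x = 2: [0↦0, 1↦6, 2↦0, 3↦3, 4↦1, 5↦1, 6↦3]  zeros at y ∈ {0, 2}
  x = 3: [0↦5, 1↦3, 2↦3, 3↦5, 4↦2, 5↦1, 6↦2]  zeros at y ∈ ∅
  x = 4: [0↦0, 1↦4, 2↦3, 3↦4, 4↦0, 5↦5, 6↦5]  zeros at y ∈ {0, 4}
  x = 5: [0↦6, 1↦2, 2↦0, 3↦0, 4↦2, 5↦6, 6↦5]  zeros at y ∈ {2, 3}
  x = 6: [0↦2, 1↦4, 2↦1, 3↦0, 4↦1, 5↦4, 6↦2]  zeros at y ∈ {3}
Collecting zeros: affine points = {(2, 0), (2, 2), (4, 0), (4, 4), (5, 2), (5, 3), (6, 3)}.
Total count |C(F_7)_aff| = 7.


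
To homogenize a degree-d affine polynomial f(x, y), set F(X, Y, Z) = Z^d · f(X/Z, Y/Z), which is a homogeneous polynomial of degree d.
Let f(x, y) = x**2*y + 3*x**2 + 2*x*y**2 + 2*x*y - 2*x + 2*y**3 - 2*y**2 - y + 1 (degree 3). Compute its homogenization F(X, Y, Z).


F(X, Y, Z) = X**2*Y + 3*X**2*Z + 2*X*Y**2 + 2*X*Y*Z - 2*X*Z**2 + 2*Y**3 - 2*Y**2*Z - Y*Z**2 + Z**3

deg(f) = 3.
Substitute x = X/Z, y = Y/Z into f, then multiply by Z^3.
  monomial 1·x^2·y^1 ↦ 1·X^2·Y^1·Z^0.
  monomial 3·x^2·y^0 ↦ 3·X^2·Y^0·Z^1.
  monomial 2·x^1·y^2 ↦ 2·X^1·Y^2·Z^0.
  monomial 2·x^1·y^1 ↦ 2·X^1·Y^1·Z^1.
  monomial -2·x^1·y^0 ↦ -2·X^1·Y^0·Z^2.
  monomial 2·x^0·y^3 ↦ 2·X^0·Y^3·Z^0.
  monomial -2·x^0·y^2 ↦ -2·X^0·Y^2·Z^1.
  monomial -1·x^0·y^1 ↦ -1·X^0·Y^1·Z^2.
  monomial 1·x^0·y^0 ↦ 1·X^0·Y^0·Z^3.
Collecting: F(X, Y, Z) = X**2*Y + 3*X**2*Z + 2*X*Y**2 + 2*X*Y*Z - 2*X*Z**2 + 2*Y**3 - 2*Y**2*Z - Y*Z**2 + Z**3.


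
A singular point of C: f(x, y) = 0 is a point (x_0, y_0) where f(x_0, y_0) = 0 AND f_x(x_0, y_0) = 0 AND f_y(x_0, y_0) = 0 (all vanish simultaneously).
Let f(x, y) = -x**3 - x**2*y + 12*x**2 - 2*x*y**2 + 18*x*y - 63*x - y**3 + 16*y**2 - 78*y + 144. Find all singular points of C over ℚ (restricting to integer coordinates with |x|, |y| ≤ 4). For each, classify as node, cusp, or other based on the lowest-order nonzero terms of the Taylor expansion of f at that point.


Singular points: {(3, 3)}; classification: cusp.

Compute partial derivatives:
  f_x = -3*x**2 - 2*x*y + 24*x - 2*y**2 + 18*y - 63.
  f_y = -x**2 - 4*x*y + 18*x - 3*y**2 + 32*y - 78.
Scan x_0 ∈ {−4, ..., 4}. For each x_0, f_y(x_0, y) is a polynomial in y; find its integer roots y ∈ {−4, ..., 4}, then test f_x and f at those candidates.
  x = -4: f_y(-4, y) = -3*y**2 + 48*y - 166; no integer root y with |y| ≤ 4.
  x = -3: f_y(-3, y) = -3*y**2 + 44*y - 141; no integer root y with |y| ≤ 4.
  x = -2: f_y(-2, y) = -3*y**2 + 40*y - 118; no integer root y with |y| ≤ 4.
  x = -1: f_y(-1, y) = -3*y**2 + 36*y - 97; no integer root y with |y| ≤ 4.
  x = 0: f_y(0, y) = -3*y**2 + 32*y - 78; no integer root y with |y| ≤ 4.
  x = 1: f_y(1, y) = -3*y**2 + 28*y - 61; no integer root y with |y| ≤ 4.
  x = 2: f_y(2, y) = -3*y**2 + 24*y - 46; no integer root y with |y| ≤ 4.
  x = 3: f_y(3, y) = -3*y**2 + 20*y - 33; vanishes at y ∈ {3}. (3, 3): f_x = 0, f = 0 — SINGULAR.
  x = 4: f_y(4, y) = -3*y**2 + 16*y - 22; no integer root y with |y| ≤ 4.
Only singular point on the grid: (3, 3).
Classify: substitute x = 3 + u, y = 3 + v and expand: f = -u**3 - u**2*v - 2*u*v**2 - v**3 + v**2.
No constant or linear terms (consistent with a singular point). Quadratic part: v**2. Cubic part: -u**3 - u**2*v - 2*u*v**2 - v**3.
The quadratic part v**2 is a perfect square, so there is a single (double) tangent line v = 0, i.e. y = 3. Restricting the cubic part to that line (v = 0) leaves -u**3 ≠ 0, so f is not divisible by v and the branch is v² ≈ u**3 to lowest order — this is a cusp.
Classification: cusp.


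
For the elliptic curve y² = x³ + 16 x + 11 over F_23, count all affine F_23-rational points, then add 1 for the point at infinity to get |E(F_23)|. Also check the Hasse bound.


Affine points = {(4, 1), (4, 22), (5, 3), (5, 20), (6, 1), (6, 22), (7, 11), (7, 12), (11, 0), (13, 1), (13, 22), (14, 9), (14, 14), (16, 4), (16, 19), (18, 6), (18, 17)}; affine count = 17; |E(F_23)| = 18.

Discriminant check: Δ ∝ 4a³ + 27b² = 4·16³ + 27·11² = 4·4096 + 27·121 ≡ 9 (mod 23). Nonzero ⇒ E is nonsingular.
For each x ∈ F_23, compute rhs = x³ + 16·x + 11 mod 23, then count y ∈ F_23 with y² ≡ rhs.
  x = 0: rhs = 11, matching y values: none (0 points).
  x = 1: rhs = 5, matching y values: none (0 points).
  x = 2: rhs = 5, matching y values: none (0 points).
  x = 3: rhs = 17, matching y values: none (0 points).
  x = 4: rhs = 1, matching y values: 1, 22 (2 points).
  x = 5: rhs = 9, matching y values: 3, 20 (2 points).
  x = 6: rhs = 1, matching y values: 1, 22 (2 points).
  x = 7: rhs = 6, matching y values: 11, 12 (2 points).
  x = 8: rhs = 7, matching y values: none (0 points).
  x = 9: rhs = 10, matching y values: none (0 points).
  x = 10: rhs = 21, matching y values: none (0 points).
  x = 11: rhs = 0, matching y values: 0 (1 points).
  x = 12: rhs = 22, matching y values: none (0 points).
  x = 13: rhs = 1, matching y values: 1, 22 (2 points).
  x = 14: rhs = 12, matching y values: 9, 14 (2 points).
  x = 15: rhs = 15, matching y values: none (0 points).
  x = 16: rhs = 16, matching y values: 4, 19 (2 points).
  x = 17: rhs = 21, matching y values: none (0 points).
  x = 18: rhs = 13, matching y values: 6, 17 (2 points).
  x = 19: rhs = 21, matching y values: none (0 points).
  x = 20: rhs = 5, matching y values: none (0 points).
  x = 21: rhs = 17, matching y values: none (0 points).
  x = 22: rhs = 17, matching y values: none (0 points).
Total affine count: 17.
Full point count |E(F_23)| = 17 + 1 = 18.
Hasse bound: |18 − (23+1)| = |-6| = 6 ≤ 2√23 ≈ 9.5917 ✓.


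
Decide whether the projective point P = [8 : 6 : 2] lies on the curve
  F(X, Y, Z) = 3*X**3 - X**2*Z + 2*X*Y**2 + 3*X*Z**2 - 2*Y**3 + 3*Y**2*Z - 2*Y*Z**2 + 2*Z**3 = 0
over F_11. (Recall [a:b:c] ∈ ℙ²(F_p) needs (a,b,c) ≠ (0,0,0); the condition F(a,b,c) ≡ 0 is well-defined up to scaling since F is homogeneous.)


F(8,6,2) ≡ 6 (mod 11); P is NOT on the curve.

Evaluate F(8, 6, 2) term-by-term (mod 11).
  3*X**3 ↦ 3·512·1·1 = 1536
  -X**2*Z ↦ -1·64·1·2 = -128
  2*X*Y**2 ↦ 2·8·36·1 = 576
  3*X*Z**2 ↦ 3·8·1·4 = 96
  -2*Y**3 ↦ -2·1·216·1 = -432
  3*Y**2*Z ↦ 3·1·36·2 = 216
  -2*Y*Z**2 ↦ -2·1·6·4 = -48
  2*Z**3 ↦ 2·1·1·8 = 16
Sum: F(8, 6, 2) = (1536) + (-128) + (576) + (96) + (-432) + (216) + (-48) + (16) = 1832.
Reducing mod 11: 1832 ≡ 6 (mod 11).
Since F(a, b, c) ≡ 6 ≠ 0 (mod 11), P does NOT lie on the curve.


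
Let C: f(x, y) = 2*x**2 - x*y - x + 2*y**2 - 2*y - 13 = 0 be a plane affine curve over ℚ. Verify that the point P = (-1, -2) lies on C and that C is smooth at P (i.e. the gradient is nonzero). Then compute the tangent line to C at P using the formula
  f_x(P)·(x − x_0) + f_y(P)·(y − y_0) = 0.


Tangent line at P: -3*x - 9*y - 21 = 0.

Step 1: f(-1, -2) = 0, so P lies on C.
Step 2: partial derivatives
  f_x(x, y) = 4*x - y - 1, f_y(x, y) = -x + 4*y - 2.
  f_x(P) = -3, f_y(P) = -9 (gradient nonzero, so P is smooth).
Step 3: tangent line at P: -3·(x − -1) + -9·(y − -2) = 0.
Expanding: -3*x - 9*y - 21 = 0.


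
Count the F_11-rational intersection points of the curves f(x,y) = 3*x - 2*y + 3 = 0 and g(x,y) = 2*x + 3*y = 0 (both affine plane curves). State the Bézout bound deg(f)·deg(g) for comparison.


Common zeros: {(1, 3)}; count = 1; Bézout bound = 1.

deg(f) = 1, deg(g) = 1, so Bézout bound = 1.
Scan x ∈ F_11. For each x, list the y ∈ F_11 with f(x, y) ≡ 0 and those with g(x, y) ≡ 0 (mod 11); the common zeros in that column are the intersection.
  x = 0: f ≡ 0 at y ∈ {7}; g ≡ 0 at y ∈ {0}; common: ∅.
  x = 1: f ≡ 0 at y ∈ {3}; g ≡ 0 at y ∈ {3}; common: {3}.
  x = 2: f ≡ 0 at y ∈ {10}; g ≡ 0 at y ∈ {6}; common: ∅.
  x = 3: f ≡ 0 at y ∈ {6}; g ≡ 0 at y ∈ {9}; common: ∅.
  x = 4: f ≡ 0 at y ∈ {2}; g ≡ 0 at y ∈ {1}; common: ∅.
  x = 5: f ≡ 0 at y ∈ {9}; g ≡ 0 at y ∈ {4}; common: ∅.
  x = 6: f ≡ 0 at y ∈ {5}; g ≡ 0 at y ∈ {7}; common: ∅.
  x = 7: f ≡ 0 at y ∈ {1}; g ≡ 0 at y ∈ {10}; common: ∅.
  x = 8: f ≡ 0 at y ∈ {8}; g ≡ 0 at y ∈ {2}; common: ∅.
  x = 9: f ≡ 0 at y ∈ {4}; g ≡ 0 at y ∈ {5}; common: ∅.
  x = 10: f ≡ 0 at y ∈ {0}; g ≡ 0 at y ∈ {8}; common: ∅.
Collecting: common zeros = {(1, 3)}, so the count is 1.
Comparison with the Bézout bound: 1 ≤ 1 = deg(f)·deg(g), as expected for curves with no common component (the bound is attained).


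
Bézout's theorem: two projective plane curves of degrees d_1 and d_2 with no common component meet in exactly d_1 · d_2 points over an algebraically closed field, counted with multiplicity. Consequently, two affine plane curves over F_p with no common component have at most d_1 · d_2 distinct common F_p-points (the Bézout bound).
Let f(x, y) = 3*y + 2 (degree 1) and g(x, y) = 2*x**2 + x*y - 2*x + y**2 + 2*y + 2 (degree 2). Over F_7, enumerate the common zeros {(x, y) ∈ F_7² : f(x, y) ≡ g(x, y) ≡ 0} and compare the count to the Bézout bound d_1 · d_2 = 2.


Common zeros: ∅; count = 0; Bézout bound = 2.

deg(f) = 1, deg(g) = 2, so Bézout bound = 2.
Scan x ∈ F_7. For each x, list the y ∈ F_7 with f(x, y) ≡ 0 and those with g(x, y) ≡ 0 (mod 7); the common zeros in that column are the intersection.
  x = 0: f ≡ 0 at y ∈ {4}; g ≡ 0 at y ∈ ∅; common: ∅.
  x = 1: f ≡ 0 at y ∈ {4}; g ≡ 0 at y ∈ {5, 6}; common: ∅.
  x = 2: f ≡ 0 at y ∈ {4}; g ≡ 0 at y ∈ ∅; common: ∅.
  x = 3: f ≡ 0 at y ∈ {4}; g ≡ 0 at y ∈ {0, 2}; common: ∅.
  x = 4: f ≡ 0 at y ∈ {4}; g ≡ 0 at y ∈ {2, 6}; common: ∅.
  x = 5: f ≡ 0 at y ∈ {4}; g ≡ 0 at y ∈ {0}; common: ∅.
  x = 6: f ≡ 0 at y ∈ {4}; g ≡ 0 at y ∈ ∅; common: ∅.
Collecting: common zeros = ∅, so the count is 0.
Comparison with the Bézout bound: 0 ≤ 2 = deg(f)·deg(g), as expected for curves with no common component (the affine F_7-count falls short of the bound because intersections may lie at infinity, over extension fields, or carry multiplicity).


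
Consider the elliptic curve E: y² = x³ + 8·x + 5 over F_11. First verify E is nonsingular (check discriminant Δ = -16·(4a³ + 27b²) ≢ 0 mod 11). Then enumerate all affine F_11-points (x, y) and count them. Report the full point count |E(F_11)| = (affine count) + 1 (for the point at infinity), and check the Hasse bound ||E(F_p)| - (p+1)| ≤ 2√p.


Affine points = {(0, 4), (0, 7), (1, 5), (1, 6), (3, 1), (3, 10), (5, 4), (5, 7), (6, 4), (6, 7), (8, 3), (8, 8), (9, 5), (9, 6)}; affine count = 14; |E(F_11)| = 15.

Discriminant check: Δ ∝ 4a³ + 27b² = 4·8³ + 27·5² = 4·512 + 27·25 ≡ 6 (mod 11). Nonzero ⇒ E is nonsingular.
For each x ∈ F_11, compute rhs = x³ + 8·x + 5 mod 11, then count y ∈ F_11 with y² ≡ rhs.
  x = 0: rhs = 5, matching y values: 4, 7 (2 points).
  x = 1: rhs = 3, matching y values: 5, 6 (2 points).
  x = 2: rhs = 7, matching y values: none (0 points).
  x = 3: rhs = 1, matching y values: 1, 10 (2 points).
  x = 4: rhs = 2, matching y values: none (0 points).
  x = 5: rhs = 5, matching y values: 4, 7 (2 points).
  x = 6: rhs = 5, matching y values: 4, 7 (2 points).
  x = 7: rhs = 8, matching y values: none (0 points).
  x = 8: rhs = 9, matching y values: 3, 8 (2 points).
  x = 9: rhs = 3, matching y values: 5, 6 (2 points).
  x = 10: rhs = 7, matching y values: none (0 points).
Total affine count: 14.
Full point count |E(F_11)| = 14 + 1 = 15.
Hasse bound: |15 − (11+1)| = |3| = 3 ≤ 2√11 ≈ 6.6332 ✓.


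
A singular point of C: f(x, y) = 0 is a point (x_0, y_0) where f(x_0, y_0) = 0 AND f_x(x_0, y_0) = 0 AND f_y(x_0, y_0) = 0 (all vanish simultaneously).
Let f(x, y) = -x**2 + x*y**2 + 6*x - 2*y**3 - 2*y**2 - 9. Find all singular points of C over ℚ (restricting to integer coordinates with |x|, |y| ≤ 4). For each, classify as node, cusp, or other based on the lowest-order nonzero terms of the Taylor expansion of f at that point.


Singular points: {(3, 0)}; classification: node.

Compute partial derivatives:
  f_x = -2*x + y**2 + 6.
  f_y = 2*x*y - 6*y**2 - 4*y.
Scan x_0 ∈ {−4, ..., 4}. For each x_0, f_y(x_0, y) is a polynomial in y; find its integer roots y ∈ {−4, ..., 4}, then test f_x and f at those candidates.
  x = -4: f_y(-4, y) = -6*y**2 - 12*y; vanishes at y ∈ {-2, 0}. (-4, -2): f_x = 18 ≠ 0; (-4, 0): f_x = 14 ≠ 0.
  x = -3: f_y(-3, y) = -6*y**2 - 10*y; vanishes at y ∈ {0}. (-3, 0): f_x = 12 ≠ 0.
  x = -2: f_y(-2, y) = -6*y**2 - 8*y; vanishes at y ∈ {0}. (-2, 0): f_x = 10 ≠ 0.
  x = -1: f_y(-1, y) = -6*y**2 - 6*y; vanishes at y ∈ {-1, 0}. (-1, -1): f_x = 9 ≠ 0; (-1, 0): f_x = 8 ≠ 0.
  x = 0: f_y(0, y) = -6*y**2 - 4*y; vanishes at y ∈ {0}. (0, 0): f_x = 6 ≠ 0.
  x = 1: f_y(1, y) = -6*y**2 - 2*y; vanishes at y ∈ {0}. (1, 0): f_x = 4 ≠ 0.
  x = 2: f_y(2, y) = -6*y**2; vanishes at y ∈ {0}. (2, 0): f_x = 2 ≠ 0.
  x = 3: f_y(3, y) = -6*y**2 + 2*y; vanishes at y ∈ {0}. (3, 0): f_x = 0, f = 0 — SINGULAR.
  x = 4: f_y(4, y) = -6*y**2 + 4*y; vanishes at y ∈ {0}. (4, 0): f_x = -2 ≠ 0.
Only singular point on the grid: (3, 0).
Classify: substitute x = 3 + u, y = 0 + v and expand: f = -u**2 + u*v**2 - 2*v**3 + v**2.
No constant or linear terms (consistent with a singular point). Quadratic part: -u**2 + v**2. Cubic part: u*v**2 - 2*v**3.
The quadratic part v**2 - u**2 = (v − u)(v + u) splits into two distinct linear factors, so there are two distinct tangent lines y − 0 = ±(x − 3) — this is a node (ordinary double point).
Classification: node.
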